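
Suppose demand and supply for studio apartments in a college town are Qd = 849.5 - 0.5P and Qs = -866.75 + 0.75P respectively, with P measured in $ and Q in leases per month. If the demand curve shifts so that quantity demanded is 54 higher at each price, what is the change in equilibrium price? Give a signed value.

At equilibrium Qd = Qs, so 849.5 - 0.5P = -866.75 + 0.75P; collecting terms, 1716.25 = 1.25P and P* = 1373.
Plugging P* into demand: Q* = 849.5 - 0.5(1373) = 163.
After the shift, demand is Qd = 903.5 - 0.5P.
Re-solving, 1.25P = 1770.25 gives P = 1416.2 and Q = 195.4.
ΔP = 1416.2 - 1373 = 43.2.

ΔP = 43.2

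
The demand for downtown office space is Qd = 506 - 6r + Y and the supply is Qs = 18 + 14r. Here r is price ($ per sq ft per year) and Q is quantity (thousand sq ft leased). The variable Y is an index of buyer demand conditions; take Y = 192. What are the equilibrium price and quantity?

r* = 34, Q* = 494

With Y = 192, demand is Qd = 698 - 6r.
Equating demand and supply, 698 - 6r = 18 + 14r gives 20r = 680, so r* = 34.
Substitute back: Q* = 698 - 6(34) = 494.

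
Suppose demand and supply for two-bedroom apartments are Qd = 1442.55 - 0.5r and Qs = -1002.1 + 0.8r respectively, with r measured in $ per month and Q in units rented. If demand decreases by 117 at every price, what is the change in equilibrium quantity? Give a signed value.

ΔQ = -72

The market clears where 1442.55 - 0.5r = -1002.1 + 0.8r. Rearranging, 1.3r = 2444.65, hence r* = 1880.5.
Then Q* = 1442.55 - 0.5(1880.5) = 502.3.
After the shift, demand is Qd = 1325.55 - 0.5r.
The new intersection has 2327.65 = 1.3r, i.e. r = 1790.5, Q = 430.3.
ΔQ = 430.3 - 502.3 = -72.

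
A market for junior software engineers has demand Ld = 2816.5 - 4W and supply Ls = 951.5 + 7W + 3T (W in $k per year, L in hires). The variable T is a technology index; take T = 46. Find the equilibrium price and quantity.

W* = 157, L* = 2188.5

With T = 46, supply is Ls = 1089.5 + 7W.
The market clears where 2816.5 - 4W = 1089.5 + 7W. Rearranging, 11W = 1727, hence W* = 157.
Substitute back: L* = 2816.5 - 4(157) = 2188.5.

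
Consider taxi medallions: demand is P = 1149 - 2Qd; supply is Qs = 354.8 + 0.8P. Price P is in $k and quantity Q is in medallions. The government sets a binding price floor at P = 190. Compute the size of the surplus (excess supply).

Surplus = 27.3

Inverting to quantity form: Qd = 574.5 - 0.5P.
With P fixed at 190, quantity demanded is 479.5 and quantity supplied is 506.8.
Surplus = Qs - Qd = 506.8 - 479.5 = 27.3.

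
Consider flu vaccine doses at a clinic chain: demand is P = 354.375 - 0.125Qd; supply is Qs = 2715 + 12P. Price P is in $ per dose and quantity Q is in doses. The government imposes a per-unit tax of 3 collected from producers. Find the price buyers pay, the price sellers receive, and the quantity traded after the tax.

P_b = 7.8, P_s = 4.8, Q = 2772.6

Solving each curve for Q: Qd = 2835 - 8P.
With a tax of 3 on producers, they supply based on the net price P_s = P_b - 3, so Qs = 2679 + 12P_b.
Equate demand and the shifted supply: 2835 - 8P_b = 2679 + 12P_b, giving 20P_b = 156, so P_b = 7.8.
Then P_s = 7.8 - 3 = 4.8 and Q = 2835 - 8(7.8) = 2772.6.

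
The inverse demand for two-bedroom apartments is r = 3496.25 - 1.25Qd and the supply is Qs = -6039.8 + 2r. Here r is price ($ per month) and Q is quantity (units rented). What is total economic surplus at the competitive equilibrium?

In direct form, Qd = 2797 - 0.8r.
At equilibrium Qd = Qs, so 2797 - 0.8r = -6039.8 + 2r; collecting terms, 8836.8 = 2.8r and r* = 3156.
Substitute back: Q* = 2797 - 0.8(3156) = 272.2.
Demand choke price = 3496.25; supply choke price = 3019.9. CS = ½(3496.25 - 3156)(272.2) = 46308.025; PS = ½(3156 - 3019.9)(272.2) = 18523.21. Total surplus = 64831.235.

Total surplus = 64831.235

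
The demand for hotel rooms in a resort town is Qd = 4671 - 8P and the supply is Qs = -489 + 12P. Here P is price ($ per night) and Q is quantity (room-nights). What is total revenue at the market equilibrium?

Total revenue = 672606

Equating demand and supply, 4671 - 8P = -489 + 12P gives 20P = 5160, so P* = 258.
Then Q* = 4671 - 8(258) = 2607.
Total revenue = P* × Q* = 258 × 2607 = 672606.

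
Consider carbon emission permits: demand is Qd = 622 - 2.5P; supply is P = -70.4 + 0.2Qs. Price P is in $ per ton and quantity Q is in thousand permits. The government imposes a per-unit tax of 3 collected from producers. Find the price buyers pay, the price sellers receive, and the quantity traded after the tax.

In direct form, Qs = 352 + 5P.
Producers keep P_s = P_b - 3 per unit, so supply in terms of the buyer price is Qs = 337 + 5P_b.
Market clearing requires 622 - 2.5P_b = 337 + 5P_b; hence 285 = 7.5P_b and P_b = 38.
Then P_s = 38 - 3 = 35 and Q = 622 - 2.5(38) = 527.

P_b = 38, P_s = 35, Q = 527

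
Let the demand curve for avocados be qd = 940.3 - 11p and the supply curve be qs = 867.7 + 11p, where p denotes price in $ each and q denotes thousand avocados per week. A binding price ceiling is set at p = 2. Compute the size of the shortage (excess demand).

At p = 2: qd = 918.3 and qs = 889.7.
Shortage = qd - qs = 918.3 - 889.7 = 28.6.

Shortage = 28.6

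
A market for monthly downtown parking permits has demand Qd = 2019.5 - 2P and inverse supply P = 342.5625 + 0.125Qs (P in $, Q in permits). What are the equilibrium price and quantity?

P* = 476, Q* = 1067.5

In direct form, Qs = -2740.5 + 8P.
The market clears where 2019.5 - 2P = -2740.5 + 8P. Rearranging, 10P = 4760, hence P* = 476.
Plugging P* into demand: Q* = 2019.5 - 2(476) = 1067.5.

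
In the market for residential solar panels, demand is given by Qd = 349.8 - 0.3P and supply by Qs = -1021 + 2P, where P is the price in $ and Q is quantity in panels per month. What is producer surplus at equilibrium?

At equilibrium Qd = Qs, so 349.8 - 0.3P = -1021 + 2P; collecting terms, 1370.8 = 2.3P and P* = 596.
Then Q* = 349.8 - 0.3(596) = 171.
Supply choke price (Qs = 0): P = 510.5. Producer surplus = ½ × (596 - 510.5) × 171 = 7310.25.

Producer surplus = 7310.25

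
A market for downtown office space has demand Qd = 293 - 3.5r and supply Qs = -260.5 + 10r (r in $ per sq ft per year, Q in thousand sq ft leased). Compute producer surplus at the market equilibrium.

Producer surplus = 1117.5125

Equating demand and supply, 293 - 3.5r = -260.5 + 10r gives 13.5r = 553.5, so r* = 41.
Then Q* = 293 - 3.5(41) = 149.5.
Supply choke price (Qs = 0): r = 26.05. Producer surplus = ½ × (41 - 26.05) × 149.5 = 1117.5125.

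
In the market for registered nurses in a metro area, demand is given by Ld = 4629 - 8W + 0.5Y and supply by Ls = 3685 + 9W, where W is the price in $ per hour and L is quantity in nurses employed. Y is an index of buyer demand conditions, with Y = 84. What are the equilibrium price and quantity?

With Y = 84, demand is Ld = 4671 - 8W.
Equating demand and supply, 4671 - 8W = 3685 + 9W gives 17W = 986, so W* = 58.
Plugging W* into demand: L* = 4671 - 8(58) = 4207.

W* = 58, L* = 4207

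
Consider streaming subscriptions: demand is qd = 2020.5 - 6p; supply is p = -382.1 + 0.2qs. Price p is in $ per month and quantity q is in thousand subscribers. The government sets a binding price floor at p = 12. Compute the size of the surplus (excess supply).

Surplus = 22

Rewriting in direct form: qs = 1910.5 + 5p.
With p fixed at 12, quantity demanded is 1948.5 and quantity supplied is 1970.5.
Surplus = qs - qd = 1970.5 - 1948.5 = 22.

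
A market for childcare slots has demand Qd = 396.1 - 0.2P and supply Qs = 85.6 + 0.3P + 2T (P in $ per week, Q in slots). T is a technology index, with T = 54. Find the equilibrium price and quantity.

With T = 54, supply is Qs = 193.6 + 0.3P.
At equilibrium Qd = Qs, so 396.1 - 0.2P = 193.6 + 0.3P; collecting terms, 202.5 = 0.5P and P* = 405.
Then Q* = 396.1 - 0.2(405) = 315.1.

P* = 405, Q* = 315.1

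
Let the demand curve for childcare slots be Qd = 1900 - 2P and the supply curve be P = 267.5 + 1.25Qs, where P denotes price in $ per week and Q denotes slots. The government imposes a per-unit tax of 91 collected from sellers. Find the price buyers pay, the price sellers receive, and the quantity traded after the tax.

Inverting to quantity form: Qs = -214 + 0.8P.
The tax drives a wedge P_b - P_s = 91. Substituting P_s = P_b - 91 into supply: Qs = -286.8 + 0.8P_b.
Equate demand and the shifted supply: 1900 - 2P_b = -286.8 + 0.8P_b, giving 2.8P_b = 2186.8, so P_b = 781.
So P_s = 690 and the quantity traded is Q = 1900 - 2(781) = 338.

P_b = 781, P_s = 690, Q = 338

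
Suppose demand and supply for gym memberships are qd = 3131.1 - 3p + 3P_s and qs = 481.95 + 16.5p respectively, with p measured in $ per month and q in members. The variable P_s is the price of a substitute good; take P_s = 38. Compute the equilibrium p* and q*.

p* = 141.7, q* = 2820

With P_s = 38, demand is qd = 3245.1 - 3p.
Equating demand and supply, 3245.1 - 3p = 481.95 + 16.5p gives 19.5p = 2763.15, so p* = 141.7.
Plugging p* into demand: q* = 3245.1 - 3(141.7) = 2820.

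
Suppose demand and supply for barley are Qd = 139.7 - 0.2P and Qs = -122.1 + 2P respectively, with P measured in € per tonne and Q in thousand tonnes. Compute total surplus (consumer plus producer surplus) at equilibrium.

Total surplus = 36940.2275

At equilibrium Qd = Qs, so 139.7 - 0.2P = -122.1 + 2P; collecting terms, 261.8 = 2.2P and P* = 119.
Then Q* = 139.7 - 0.2(119) = 115.9.
Demand choke price = 698.5; supply choke price = 61.05. CS = ½(698.5 - 119)(115.9) = 33582.025; PS = ½(119 - 61.05)(115.9) = 3358.2025. Total surplus = 36940.2275.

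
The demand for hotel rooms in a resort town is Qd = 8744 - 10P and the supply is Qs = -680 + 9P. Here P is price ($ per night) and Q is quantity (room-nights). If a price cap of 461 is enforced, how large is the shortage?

At P = 461: Qd = 4134 and Qs = 3469.
Shortage = Qd - Qs = 4134 - 3469 = 665.

Shortage = 665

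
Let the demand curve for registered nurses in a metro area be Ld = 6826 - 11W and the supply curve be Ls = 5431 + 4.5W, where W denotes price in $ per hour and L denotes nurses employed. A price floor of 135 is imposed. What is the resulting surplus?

Surplus = 697.5

With W fixed at 135, quantity demanded is 5341 and quantity supplied is 6038.5.
Surplus = Ls - Ld = 6038.5 - 5341 = 697.5.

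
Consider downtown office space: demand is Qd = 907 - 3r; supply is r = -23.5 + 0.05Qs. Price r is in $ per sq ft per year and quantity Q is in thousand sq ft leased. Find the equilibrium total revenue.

Rewriting in direct form: Qs = 470 + 20r.
Set Qd = Qs: 907 - 3r = 470 + 20r, so 437 = 23r and r* = 19.
Plugging r* into demand: Q* = 907 - 3(19) = 850.
Total revenue = r* × Q* = 19 × 850 = 16150.

Total revenue = 16150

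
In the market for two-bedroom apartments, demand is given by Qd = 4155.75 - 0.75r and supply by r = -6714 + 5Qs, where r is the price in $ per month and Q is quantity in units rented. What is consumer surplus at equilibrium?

Consumer surplus = 2496150

Rewriting in direct form: Qs = 1342.8 + 0.2r.
At equilibrium Qd = Qs, so 4155.75 - 0.75r = 1342.8 + 0.2r; collecting terms, 2812.95 = 0.95r and r* = 2961.
Then Q* = 4155.75 - 0.75(2961) = 1935.
Demand choke price (Qd = 0): r = 4155.75/0.75 = 5541. Consumer surplus = ½ × (5541 - 2961) × 1935 = 2496150.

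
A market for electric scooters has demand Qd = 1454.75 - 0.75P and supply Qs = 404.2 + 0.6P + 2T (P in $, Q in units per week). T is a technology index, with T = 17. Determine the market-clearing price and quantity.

P* = 753, Q* = 890

With T = 17, supply is Qs = 438.2 + 0.6P.
Set Qd = Qs: 1454.75 - 0.75P = 438.2 + 0.6P, so 1016.55 = 1.35P and P* = 753.
From the demand curve, Q* = 1454.75 - 0.75(753) = 890.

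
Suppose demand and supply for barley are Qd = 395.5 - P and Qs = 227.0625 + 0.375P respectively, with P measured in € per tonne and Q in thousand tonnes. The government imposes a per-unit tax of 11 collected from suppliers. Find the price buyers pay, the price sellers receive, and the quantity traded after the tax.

Suppliers keep P_s = P_b - 11 per unit, so supply in terms of the buyer price is Qs = 222.9375 + 0.375P_b.
Market clearing requires 395.5 - P_b = 222.9375 + 0.375P_b; hence 172.5625 = 1.375P_b and P_b = 125.5.
So P_s = 114.5 and the quantity traded is Q = 395.5 - 125.5 = 270.

P_b = 125.5, P_s = 114.5, Q = 270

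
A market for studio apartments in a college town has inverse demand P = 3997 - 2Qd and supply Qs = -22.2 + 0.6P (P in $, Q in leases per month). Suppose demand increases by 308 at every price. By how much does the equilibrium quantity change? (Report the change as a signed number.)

ΔQ = 168

In direct form, Qd = 1998.5 - 0.5P.
At equilibrium Qd = Qs, so 1998.5 - 0.5P = -22.2 + 0.6P; collecting terms, 2020.7 = 1.1P and P* = 1837.
Plugging P* into demand: Q* = 1998.5 - 0.5(1837) = 1080.
After the shift, demand is Qd = 2306.5 - 0.5P.
Re-solving, 1.1P = 2328.7 gives P = 2117 and Q = 1248.
ΔQ = 1248 - 1080 = 168.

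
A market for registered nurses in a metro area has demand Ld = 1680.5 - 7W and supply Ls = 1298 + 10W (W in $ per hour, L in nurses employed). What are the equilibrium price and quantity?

W* = 22.5, L* = 1523

Equating demand and supply, 1680.5 - 7W = 1298 + 10W gives 17W = 382.5, so W* = 22.5.
Then L* = 1680.5 - 7(22.5) = 1523.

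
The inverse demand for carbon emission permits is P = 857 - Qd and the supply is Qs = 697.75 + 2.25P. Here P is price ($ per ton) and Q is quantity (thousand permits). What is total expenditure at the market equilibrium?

In direct form, Qd = 857 - P.
At equilibrium Qd = Qs, so 857 - P = 697.75 + 2.25P; collecting terms, 159.25 = 3.25P and P* = 49.
Substitute back: Q* = 857 - 49 = 808.
Total expenditure = P* × Q* = 49 × 808 = 39592.

Total expenditure = 39592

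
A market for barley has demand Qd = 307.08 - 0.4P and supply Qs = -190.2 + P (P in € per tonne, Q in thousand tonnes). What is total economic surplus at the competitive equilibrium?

The market clears where 307.08 - 0.4P = -190.2 + P. Rearranging, 1.4P = 497.28, hence P* = 355.2.
Substitute back: Q* = 307.08 - 0.4(355.2) = 165.
Demand choke price = 767.7; supply choke price = 190.2. CS = ½(767.7 - 355.2)(165) = 34031.25; PS = ½(355.2 - 190.2)(165) = 13612.5. Total surplus = 47643.75.

Total surplus = 47643.75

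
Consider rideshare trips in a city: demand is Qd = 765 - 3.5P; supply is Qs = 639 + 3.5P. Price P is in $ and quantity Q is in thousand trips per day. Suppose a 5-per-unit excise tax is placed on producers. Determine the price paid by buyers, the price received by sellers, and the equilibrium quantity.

P_b = 20.5, P_s = 15.5, Q = 693.25

Producers keep P_s = P_b - 5 per unit, so supply in terms of the buyer price is Qs = 621.5 + 3.5P_b.
Market clearing requires 765 - 3.5P_b = 621.5 + 3.5P_b; hence 143.5 = 7P_b and P_b = 20.5.
So P_s = 15.5 and the quantity traded is Q = 765 - 3.5(20.5) = 693.25.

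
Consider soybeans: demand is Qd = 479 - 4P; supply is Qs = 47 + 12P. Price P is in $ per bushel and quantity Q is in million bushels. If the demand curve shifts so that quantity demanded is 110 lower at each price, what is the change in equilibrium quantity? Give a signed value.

The market clears where 479 - 4P = 47 + 12P. Rearranging, 16P = 432, hence P* = 27.
Substitute back: Q* = 479 - 4(27) = 371.
After the shift, demand is Qd = 369 - 4P.
Re-solving, 16P = 322 gives P = 20.125 and Q = 288.5.
ΔQ = 288.5 - 371 = -82.5.

ΔQ = -82.5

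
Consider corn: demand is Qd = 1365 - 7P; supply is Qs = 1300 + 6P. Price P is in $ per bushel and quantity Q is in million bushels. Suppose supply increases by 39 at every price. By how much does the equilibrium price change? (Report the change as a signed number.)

ΔP = -3

Equating demand and supply, 1365 - 7P = 1300 + 6P gives 13P = 65, so P* = 5.
Then Q* = 1365 - 7(5) = 1330.
After the shift, supply is Qs = 1339 + 6P.
Re-solving, 13P = 26 gives P = 2 and Q = 1351.
ΔP = 2 - 5 = -3.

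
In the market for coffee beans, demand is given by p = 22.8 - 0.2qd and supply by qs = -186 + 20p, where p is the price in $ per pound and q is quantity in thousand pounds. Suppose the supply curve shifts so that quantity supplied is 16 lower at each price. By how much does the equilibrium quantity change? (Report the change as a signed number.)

Δq = -3.2

Rewriting in direct form: qd = 114 - 5p.
Equating demand and supply, 114 - 5p = -186 + 20p gives 25p = 300, so p* = 12.
Substitute back: q* = 114 - 5(12) = 54.
After the shift, supply is qs = -202 + 20p.
New equilibrium: 316 = 25p, so p = 12.64 and q = 50.8.
Δq = 50.8 - 54 = -3.2.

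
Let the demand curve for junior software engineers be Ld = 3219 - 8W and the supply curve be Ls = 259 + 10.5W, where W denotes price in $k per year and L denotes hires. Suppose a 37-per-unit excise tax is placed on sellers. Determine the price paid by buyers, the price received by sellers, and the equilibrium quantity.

W_b = 181, W_s = 144, L = 1771

The tax drives a wedge W_b - W_s = 37. Substituting W_s = W_b - 37 into supply: Ls = -129.5 + 10.5W_b.
Market clearing requires 3219 - 8W_b = -129.5 + 10.5W_b; hence 3348.5 = 18.5W_b and W_b = 181.
Then W_s = 181 - 37 = 144 and L = 3219 - 8(181) = 1771.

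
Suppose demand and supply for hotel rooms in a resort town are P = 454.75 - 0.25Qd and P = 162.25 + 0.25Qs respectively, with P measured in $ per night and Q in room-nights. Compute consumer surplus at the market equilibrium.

Solving each curve for Q: Qd = 1819 - 4P and Qs = -649 + 4P.
At equilibrium Qd = Qs, so 1819 - 4P = -649 + 4P; collecting terms, 2468 = 8P and P* = 308.5.
From the demand curve, Q* = 1819 - 4(308.5) = 585.
Demand choke price (Qd = 0): P = 1819/4 = 454.75. Consumer surplus = ½ × (454.75 - 308.5) × 585 = 42778.125.

Consumer surplus = 42778.125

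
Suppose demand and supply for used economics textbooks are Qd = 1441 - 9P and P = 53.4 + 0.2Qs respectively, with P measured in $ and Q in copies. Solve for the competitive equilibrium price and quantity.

P* = 122, Q* = 343

Rewriting in direct form: Qs = -267 + 5P.
Set Qd = Qs: 1441 - 9P = -267 + 5P, so 1708 = 14P and P* = 122.
Plugging P* into demand: Q* = 1441 - 9(122) = 343.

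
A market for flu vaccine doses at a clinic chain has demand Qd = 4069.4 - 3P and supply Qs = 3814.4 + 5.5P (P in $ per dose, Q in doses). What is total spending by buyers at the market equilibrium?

Total spending by buyers = 119382

Equating demand and supply, 4069.4 - 3P = 3814.4 + 5.5P gives 8.5P = 255, so P* = 30.
Then Q* = 4069.4 - 3(30) = 3979.4.
Total spending by buyers = P* × Q* = 30 × 3979.4 = 119382.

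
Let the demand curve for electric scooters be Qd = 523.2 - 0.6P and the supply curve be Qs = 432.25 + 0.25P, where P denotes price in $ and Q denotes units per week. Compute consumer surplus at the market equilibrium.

Set Qd = Qs: 523.2 - 0.6P = 432.25 + 0.25P, so 90.95 = 0.85P and P* = 107.
Then Q* = 523.2 - 0.6(107) = 459.
Demand choke price (Qd = 0): P = 523.2/0.6 = 872. Consumer surplus = ½ × (872 - 107) × 459 = 175567.5.

Consumer surplus = 175567.5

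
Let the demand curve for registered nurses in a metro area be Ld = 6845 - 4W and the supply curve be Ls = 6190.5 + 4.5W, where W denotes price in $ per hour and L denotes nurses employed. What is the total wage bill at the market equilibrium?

At equilibrium Ld = Ls, so 6845 - 4W = 6190.5 + 4.5W; collecting terms, 654.5 = 8.5W and W* = 77.
Plugging W* into demand: L* = 6845 - 4(77) = 6537.
The total wage bill = W* × L* = 77 × 6537 = 503349.

The total wage bill = 503349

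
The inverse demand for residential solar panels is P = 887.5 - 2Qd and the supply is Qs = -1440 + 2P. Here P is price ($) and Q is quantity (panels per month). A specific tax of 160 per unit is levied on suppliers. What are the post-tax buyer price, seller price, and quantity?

Solving each curve for Q: Qd = 443.75 - 0.5P.
Suppliers keep P_s = P_b - 160 per unit, so supply in terms of the buyer price is Qs = -1760 + 2P_b.
Market clearing requires 443.75 - 0.5P_b = -1760 + 2P_b; hence 2203.75 = 2.5P_b and P_b = 881.5.
Then P_s = 881.5 - 160 = 721.5 and Q = 443.75 - 0.5(881.5) = 3.

P_b = 881.5, P_s = 721.5, Q = 3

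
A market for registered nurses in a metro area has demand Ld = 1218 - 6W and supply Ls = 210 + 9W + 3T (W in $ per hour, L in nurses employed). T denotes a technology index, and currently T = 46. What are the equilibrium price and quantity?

With T = 46, supply is Ls = 348 + 9W.
Equating demand and supply, 1218 - 6W = 348 + 9W gives 15W = 870, so W* = 58.
Substitute back: L* = 1218 - 6(58) = 870.

W* = 58, L* = 870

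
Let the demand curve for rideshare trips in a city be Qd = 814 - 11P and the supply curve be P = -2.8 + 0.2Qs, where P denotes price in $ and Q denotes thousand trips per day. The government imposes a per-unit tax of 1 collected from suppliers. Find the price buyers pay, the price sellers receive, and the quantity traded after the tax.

Rewriting in direct form: Qs = 14 + 5P.
The tax drives a wedge P_b - P_s = 1. Substituting P_s = P_b - 1 into supply: Qs = 9 + 5P_b.
Equate demand and the shifted supply: 814 - 11P_b = 9 + 5P_b, giving 16P_b = 805, so P_b = 50.3125.
Then P_s = 50.3125 - 1 = 49.3125 and Q = 814 - 11(50.3125) = 260.5625.

P_b = 50.3125, P_s = 49.3125, Q = 260.5625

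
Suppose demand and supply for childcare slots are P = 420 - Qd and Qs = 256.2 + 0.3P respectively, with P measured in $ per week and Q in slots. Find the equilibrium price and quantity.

P* = 126, Q* = 294

Solving each curve for Q: Qd = 420 - P.
The market clears where 420 - P = 256.2 + 0.3P. Rearranging, 1.3P = 163.8, hence P* = 126.
Then Q* = 420 - 126 = 294.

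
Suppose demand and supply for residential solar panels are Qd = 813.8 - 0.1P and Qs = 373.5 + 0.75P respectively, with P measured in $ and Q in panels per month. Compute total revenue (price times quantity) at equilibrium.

At equilibrium Qd = Qs, so 813.8 - 0.1P = 373.5 + 0.75P; collecting terms, 440.3 = 0.85P and P* = 518.
From the demand curve, Q* = 813.8 - 0.1(518) = 762.
Total revenue = P* × Q* = 518 × 762 = 394716.

Total revenue = 394716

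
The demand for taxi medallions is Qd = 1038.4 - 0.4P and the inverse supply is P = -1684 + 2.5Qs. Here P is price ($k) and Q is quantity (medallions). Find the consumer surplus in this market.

Consumer surplus = 915920

Rewriting in direct form: Qs = 673.6 + 0.4P.
Set Qd = Qs: 1038.4 - 0.4P = 673.6 + 0.4P, so 364.8 = 0.8P and P* = 456.
Substitute back: Q* = 1038.4 - 0.4(456) = 856.
Demand choke price (Qd = 0): P = 1038.4/0.4 = 2596. Consumer surplus = ½ × (2596 - 456) × 856 = 915920.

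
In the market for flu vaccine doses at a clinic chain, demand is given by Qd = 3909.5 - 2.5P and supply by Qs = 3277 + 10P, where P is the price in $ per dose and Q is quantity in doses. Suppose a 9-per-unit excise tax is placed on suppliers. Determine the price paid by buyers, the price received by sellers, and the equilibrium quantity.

Suppliers keep P_s = P_b - 9 per unit, so supply in terms of the buyer price is Qs = 3187 + 10P_b.
Equate demand and the shifted supply: 3909.5 - 2.5P_b = 3187 + 10P_b, giving 12.5P_b = 722.5, so P_b = 57.8.
Then P_s = 57.8 - 9 = 48.8 and Q = 3909.5 - 2.5(57.8) = 3765.

P_b = 57.8, P_s = 48.8, Q = 3765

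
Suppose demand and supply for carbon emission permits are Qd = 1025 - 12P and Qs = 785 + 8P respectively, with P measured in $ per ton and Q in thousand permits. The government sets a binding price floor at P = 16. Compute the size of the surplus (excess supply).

Evaluating both curves at the floor price 16 gives Qd = 833, Qs = 913.
Surplus = Qs - Qd = 913 - 833 = 80.

Surplus = 80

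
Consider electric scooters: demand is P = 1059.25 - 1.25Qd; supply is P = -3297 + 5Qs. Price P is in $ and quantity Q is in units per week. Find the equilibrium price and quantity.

In direct form, Qd = 847.4 - 0.8P and Qs = 659.4 + 0.2P.
Equating demand and supply, 847.4 - 0.8P = 659.4 + 0.2P gives P = 188, so P* = 188.
Then Q* = 847.4 - 0.8(188) = 697.

P* = 188, Q* = 697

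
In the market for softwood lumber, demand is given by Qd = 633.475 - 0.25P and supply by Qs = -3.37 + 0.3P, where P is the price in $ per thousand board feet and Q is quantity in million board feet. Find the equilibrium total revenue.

Set Qd = Qs: 633.475 - 0.25P = -3.37 + 0.3P, so 636.845 = 0.55P and P* = 1157.9.
Substitute back: Q* = 633.475 - 0.25(1157.9) = 344.
Total revenue = P* × Q* = 1157.9 × 344 = 398317.6.

Total revenue = 398317.6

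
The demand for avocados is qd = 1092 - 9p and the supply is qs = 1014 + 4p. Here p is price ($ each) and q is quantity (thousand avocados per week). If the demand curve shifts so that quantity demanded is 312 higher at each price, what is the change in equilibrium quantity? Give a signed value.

At equilibrium qd = qs, so 1092 - 9p = 1014 + 4p; collecting terms, 78 = 13p and p* = 6.
Substitute back: q* = 1092 - 9(6) = 1038.
After the shift, demand is qd = 1404 - 9p.
New equilibrium: 390 = 13p, so p = 30 and q = 1134.
Δq = 1134 - 1038 = 96.

Δq = 96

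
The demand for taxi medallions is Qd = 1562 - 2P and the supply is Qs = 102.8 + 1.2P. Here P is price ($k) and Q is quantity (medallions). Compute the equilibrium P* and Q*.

P* = 456, Q* = 650

Equating demand and supply, 1562 - 2P = 102.8 + 1.2P gives 3.2P = 1459.2, so P* = 456.
Substitute back: Q* = 1562 - 2(456) = 650.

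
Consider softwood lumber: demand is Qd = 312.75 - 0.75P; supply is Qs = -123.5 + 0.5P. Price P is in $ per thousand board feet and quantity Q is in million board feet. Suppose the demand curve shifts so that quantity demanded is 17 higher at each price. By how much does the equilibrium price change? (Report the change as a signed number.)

ΔP = 13.6

The market clears where 312.75 - 0.75P = -123.5 + 0.5P. Rearranging, 1.25P = 436.25, hence P* = 349.
Then Q* = 312.75 - 0.75(349) = 51.
After the shift, demand is Qd = 329.75 - 0.75P.
The new intersection has 453.25 = 1.25P, i.e. P = 362.6, Q = 57.8.
ΔP = 362.6 - 349 = 13.6.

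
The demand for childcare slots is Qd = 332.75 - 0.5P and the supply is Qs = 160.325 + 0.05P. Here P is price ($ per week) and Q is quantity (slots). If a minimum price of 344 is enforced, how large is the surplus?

Surplus = 16.775

At P = 344: Qd = 160.75 and Qs = 177.525.
Surplus = Qs - Qd = 177.525 - 160.75 = 16.775.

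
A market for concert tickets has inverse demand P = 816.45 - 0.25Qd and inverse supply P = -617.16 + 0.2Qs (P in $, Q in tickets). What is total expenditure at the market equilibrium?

Inverting to quantity form: Qd = 3265.8 - 4P and Qs = 3085.8 + 5P.
Set Qd = Qs: 3265.8 - 4P = 3085.8 + 5P, so 180 = 9P and P* = 20.
Substitute back: Q* = 3265.8 - 4(20) = 3185.8.
Total expenditure = P* × Q* = 20 × 3185.8 = 63716.

Total expenditure = 63716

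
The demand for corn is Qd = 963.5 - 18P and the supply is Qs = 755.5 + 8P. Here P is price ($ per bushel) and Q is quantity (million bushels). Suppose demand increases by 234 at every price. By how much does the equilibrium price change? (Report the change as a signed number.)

ΔP = 9

Set Qd = Qs: 963.5 - 18P = 755.5 + 8P, so 208 = 26P and P* = 8.
Plugging P* into demand: Q* = 963.5 - 18(8) = 819.5.
After the shift, demand is Qd = 1197.5 - 18P.
The new intersection has 442 = 26P, i.e. P = 17, Q = 891.5.
ΔP = 17 - 8 = 9.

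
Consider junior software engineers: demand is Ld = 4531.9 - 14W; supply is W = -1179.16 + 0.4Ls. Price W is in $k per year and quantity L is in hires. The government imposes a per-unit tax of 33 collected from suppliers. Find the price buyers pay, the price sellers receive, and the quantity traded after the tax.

W_b = 101, W_s = 68, L = 3117.9

Inverting to quantity form: Ls = 2947.9 + 2.5W.
Suppliers keep W_s = W_b - 33 per unit, so supply in terms of the buyer price is Ls = 2865.4 + 2.5W_b.
Equate demand and the shifted supply: 4531.9 - 14W_b = 2865.4 + 2.5W_b, giving 16.5W_b = 1666.5, so W_b = 101.
So W_s = 68 and the quantity traded is L = 4531.9 - 14(101) = 3117.9.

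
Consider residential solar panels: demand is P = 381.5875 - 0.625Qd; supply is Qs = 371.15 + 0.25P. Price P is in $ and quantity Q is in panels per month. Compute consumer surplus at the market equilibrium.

In direct form, Qd = 610.54 - 1.6P.
At equilibrium Qd = Qs, so 610.54 - 1.6P = 371.15 + 0.25P; collecting terms, 239.39 = 1.85P and P* = 129.4.
Plugging P* into demand: Q* = 610.54 - 1.6(129.4) = 403.5.
Demand choke price (Qd = 0): P = 610.54/1.6 = 381.5875. Consumer surplus = ½ × (381.5875 - 129.4) × 403.5 = 50878.828125.

Consumer surplus = 50878.828125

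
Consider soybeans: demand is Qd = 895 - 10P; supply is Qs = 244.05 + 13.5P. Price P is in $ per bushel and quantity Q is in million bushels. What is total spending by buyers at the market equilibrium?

Equating demand and supply, 895 - 10P = 244.05 + 13.5P gives 23.5P = 650.95, so P* = 27.7.
From the demand curve, Q* = 895 - 10(27.7) = 618.
Total spending by buyers = P* × Q* = 27.7 × 618 = 17118.6.

Total spending by buyers = 17118.6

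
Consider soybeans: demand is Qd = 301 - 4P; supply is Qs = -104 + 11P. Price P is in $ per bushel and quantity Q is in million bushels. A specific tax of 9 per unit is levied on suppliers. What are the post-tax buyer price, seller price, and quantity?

Suppliers keep P_s = P_b - 9 per unit, so supply in terms of the buyer price is Qs = -203 + 11P_b.
Equate demand and the shifted supply: 301 - 4P_b = -203 + 11P_b, giving 15P_b = 504, so P_b = 33.6.
So P_s = 24.6 and the quantity traded is Q = 301 - 4(33.6) = 166.6.

P_b = 33.6, P_s = 24.6, Q = 166.6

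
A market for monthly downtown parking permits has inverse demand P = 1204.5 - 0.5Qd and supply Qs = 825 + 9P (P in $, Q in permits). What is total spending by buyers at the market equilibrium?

Total spending by buyers = 305424

Rewriting in direct form: Qd = 2409 - 2P.
The market clears where 2409 - 2P = 825 + 9P. Rearranging, 11P = 1584, hence P* = 144.
Substitute back: Q* = 2409 - 2(144) = 2121.
Total spending by buyers = P* × Q* = 144 × 2121 = 305424.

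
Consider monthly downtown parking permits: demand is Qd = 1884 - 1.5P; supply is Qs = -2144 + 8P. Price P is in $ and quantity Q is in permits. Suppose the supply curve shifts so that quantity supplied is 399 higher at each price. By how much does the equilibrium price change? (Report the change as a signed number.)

ΔP = -42

Set Qd = Qs: 1884 - 1.5P = -2144 + 8P, so 4028 = 9.5P and P* = 424.
Substitute back: Q* = 1884 - 1.5(424) = 1248.
After the shift, supply is Qs = -1745 + 8P.
New equilibrium: 3629 = 9.5P, so P = 382 and Q = 1311.
ΔP = 382 - 424 = -42.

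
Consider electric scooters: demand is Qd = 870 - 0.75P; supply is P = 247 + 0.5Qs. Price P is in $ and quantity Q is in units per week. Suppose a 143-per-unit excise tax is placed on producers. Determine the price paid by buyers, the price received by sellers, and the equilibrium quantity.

Solving each curve for Q: Qs = -494 + 2P.
Producers keep P_s = P_b - 143 per unit, so supply in terms of the buyer price is Qs = -780 + 2P_b.
Set Qd = Qs: 870 - 0.75P_b = -780 + 2P_b, so 1650 = 2.75P_b and P_b = 600.
Then P_s = 600 - 143 = 457 and Q = 870 - 0.75(600) = 420.

P_b = 600, P_s = 457, Q = 420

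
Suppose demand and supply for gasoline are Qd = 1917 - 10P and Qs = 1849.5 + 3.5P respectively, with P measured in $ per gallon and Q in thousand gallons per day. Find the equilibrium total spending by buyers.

The market clears where 1917 - 10P = 1849.5 + 3.5P. Rearranging, 13.5P = 67.5, hence P* = 5.
From the demand curve, Q* = 1917 - 10(5) = 1867.
Total spending by buyers = P* × Q* = 5 × 1867 = 9335.

Total spending by buyers = 9335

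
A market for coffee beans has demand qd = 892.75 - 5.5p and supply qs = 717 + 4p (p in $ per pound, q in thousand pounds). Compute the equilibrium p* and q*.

Equating demand and supply, 892.75 - 5.5p = 717 + 4p gives 9.5p = 175.75, so p* = 18.5.
Substitute back: q* = 892.75 - 5.5(18.5) = 791.

p* = 18.5, q* = 791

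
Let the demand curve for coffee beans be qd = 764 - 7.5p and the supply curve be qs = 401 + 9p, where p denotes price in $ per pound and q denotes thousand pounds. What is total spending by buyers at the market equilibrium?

Set qd = qs: 764 - 7.5p = 401 + 9p, so 363 = 16.5p and p* = 22.
Then q* = 764 - 7.5(22) = 599.
Total spending by buyers = p* × q* = 22 × 599 = 13178.

Total spending by buyers = 13178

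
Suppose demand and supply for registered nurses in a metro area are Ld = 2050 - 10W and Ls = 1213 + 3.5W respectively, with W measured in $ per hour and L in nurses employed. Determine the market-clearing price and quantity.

W* = 62, L* = 1430

At equilibrium Ld = Ls, so 2050 - 10W = 1213 + 3.5W; collecting terms, 837 = 13.5W and W* = 62.
Plugging W* into demand: L* = 2050 - 10(62) = 1430.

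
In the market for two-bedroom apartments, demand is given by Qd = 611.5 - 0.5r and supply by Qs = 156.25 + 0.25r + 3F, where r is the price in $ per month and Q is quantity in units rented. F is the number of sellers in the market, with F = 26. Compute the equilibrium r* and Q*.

r* = 503, Q* = 360

With F = 26, supply is Qs = 234.25 + 0.25r.
Equating demand and supply, 611.5 - 0.5r = 234.25 + 0.25r gives 0.75r = 377.25, so r* = 503.
From the demand curve, Q* = 611.5 - 0.5(503) = 360.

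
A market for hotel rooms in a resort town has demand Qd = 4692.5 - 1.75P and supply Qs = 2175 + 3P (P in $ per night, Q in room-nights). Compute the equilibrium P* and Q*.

P* = 530, Q* = 3765

At equilibrium Qd = Qs, so 4692.5 - 1.75P = 2175 + 3P; collecting terms, 2517.5 = 4.75P and P* = 530.
From the demand curve, Q* = 4692.5 - 1.75(530) = 3765.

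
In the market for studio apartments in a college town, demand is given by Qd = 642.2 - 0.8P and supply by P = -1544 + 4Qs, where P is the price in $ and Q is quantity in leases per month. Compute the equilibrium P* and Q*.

P* = 244, Q* = 447

Rewriting in direct form: Qs = 386 + 0.25P.
At equilibrium Qd = Qs, so 642.2 - 0.8P = 386 + 0.25P; collecting terms, 256.2 = 1.05P and P* = 244.
Substitute back: Q* = 642.2 - 0.8(244) = 447.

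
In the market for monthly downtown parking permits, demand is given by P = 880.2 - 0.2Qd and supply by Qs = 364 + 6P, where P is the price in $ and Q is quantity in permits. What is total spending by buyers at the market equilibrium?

Total spending by buyers = 941722

Solving each curve for Q: Qd = 4401 - 5P.
Equating demand and supply, 4401 - 5P = 364 + 6P gives 11P = 4037, so P* = 367.
Plugging P* into demand: Q* = 4401 - 5(367) = 2566.
Total spending by buyers = P* × Q* = 367 × 2566 = 941722.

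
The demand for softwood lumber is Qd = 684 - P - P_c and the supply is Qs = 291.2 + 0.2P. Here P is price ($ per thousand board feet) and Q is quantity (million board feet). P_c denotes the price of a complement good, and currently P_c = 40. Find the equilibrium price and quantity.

P* = 294, Q* = 350

With P_c = 40, demand is Qd = 644 - P.
The market clears where 644 - P = 291.2 + 0.2P. Rearranging, 1.2P = 352.8, hence P* = 294.
Then Q* = 644 - 294 = 350.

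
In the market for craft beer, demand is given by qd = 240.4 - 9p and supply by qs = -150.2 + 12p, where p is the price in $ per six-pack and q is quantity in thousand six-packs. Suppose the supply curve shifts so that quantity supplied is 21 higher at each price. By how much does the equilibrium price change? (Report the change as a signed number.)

Δp = -1

At equilibrium qd = qs, so 240.4 - 9p = -150.2 + 12p; collecting terms, 390.6 = 21p and p* = 18.6.
Substitute back: q* = 240.4 - 9(18.6) = 73.
After the shift, supply is qs = -129.2 + 12p.
The new intersection has 369.6 = 21p, i.e. p = 17.6, q = 82.
Δp = 17.6 - 18.6 = -1.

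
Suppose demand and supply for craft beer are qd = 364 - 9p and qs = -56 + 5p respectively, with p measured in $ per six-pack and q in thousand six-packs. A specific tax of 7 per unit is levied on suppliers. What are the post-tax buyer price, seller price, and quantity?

With a tax of 7 on suppliers, they supply based on the net price p_s = p_b - 7, so qs = -91 + 5p_b.
Market clearing requires 364 - 9p_b = -91 + 5p_b; hence 455 = 14p_b and p_b = 32.5.
Then p_s = 32.5 - 7 = 25.5 and q = 364 - 9(32.5) = 71.5.

p_b = 32.5, p_s = 25.5, q = 71.5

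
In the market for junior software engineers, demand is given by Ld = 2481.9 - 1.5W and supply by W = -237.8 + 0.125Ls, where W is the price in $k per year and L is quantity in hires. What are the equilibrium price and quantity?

Solving each curve for L: Ls = 1902.4 + 8W.
Set Ld = Ls: 2481.9 - 1.5W = 1902.4 + 8W, so 579.5 = 9.5W and W* = 61.
Plugging W* into demand: L* = 2481.9 - 1.5(61) = 2390.4.

W* = 61, L* = 2390.4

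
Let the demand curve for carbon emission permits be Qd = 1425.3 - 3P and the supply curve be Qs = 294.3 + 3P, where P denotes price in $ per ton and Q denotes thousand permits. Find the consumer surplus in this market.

Set Qd = Qs: 1425.3 - 3P = 294.3 + 3P, so 1131 = 6P and P* = 188.5.
Substitute back: Q* = 1425.3 - 3(188.5) = 859.8.
Demand choke price (Qd = 0): P = 1425.3/3 = 475.1. Consumer surplus = ½ × (475.1 - 188.5) × 859.8 = 123209.34.

Consumer surplus = 123209.34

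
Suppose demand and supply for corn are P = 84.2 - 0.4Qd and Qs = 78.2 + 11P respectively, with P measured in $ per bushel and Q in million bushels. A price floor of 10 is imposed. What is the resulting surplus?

Inverting to quantity form: Qd = 210.5 - 2.5P.
With P fixed at 10, quantity demanded is 185.5 and quantity supplied is 188.2.
Surplus = Qs - Qd = 188.2 - 185.5 = 2.7.

Surplus = 2.7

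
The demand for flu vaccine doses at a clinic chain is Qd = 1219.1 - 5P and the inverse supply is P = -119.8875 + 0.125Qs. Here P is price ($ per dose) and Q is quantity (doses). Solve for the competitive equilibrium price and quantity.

In direct form, Qs = 959.1 + 8P.
At equilibrium Qd = Qs, so 1219.1 - 5P = 959.1 + 8P; collecting terms, 260 = 13P and P* = 20.
Plugging P* into demand: Q* = 1219.1 - 5(20) = 1119.1.

P* = 20, Q* = 1119.1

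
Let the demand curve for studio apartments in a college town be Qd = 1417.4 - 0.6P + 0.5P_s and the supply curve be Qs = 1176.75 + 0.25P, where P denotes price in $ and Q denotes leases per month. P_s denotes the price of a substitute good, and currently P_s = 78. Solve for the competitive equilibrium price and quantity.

With P_s = 78, demand is Qd = 1456.4 - 0.6P.
At equilibrium Qd = Qs, so 1456.4 - 0.6P = 1176.75 + 0.25P; collecting terms, 279.65 = 0.85P and P* = 329.
Then Q* = 1456.4 - 0.6(329) = 1259.

P* = 329, Q* = 1259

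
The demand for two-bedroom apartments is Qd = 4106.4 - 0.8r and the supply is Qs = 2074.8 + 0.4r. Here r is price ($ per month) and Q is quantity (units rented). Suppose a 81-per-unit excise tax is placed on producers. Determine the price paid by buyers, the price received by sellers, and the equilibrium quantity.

r_b = 1720, r_s = 1639, Q = 2730.4

With a tax of 81 on producers, they supply based on the net price r_s = r_b - 81, so Qs = 2042.4 + 0.4r_b.
Equate demand and the shifted supply: 4106.4 - 0.8r_b = 2042.4 + 0.4r_b, giving 1.2r_b = 2064, so r_b = 1720.
Then r_s = 1720 - 81 = 1639 and Q = 4106.4 - 0.8(1720) = 2730.4.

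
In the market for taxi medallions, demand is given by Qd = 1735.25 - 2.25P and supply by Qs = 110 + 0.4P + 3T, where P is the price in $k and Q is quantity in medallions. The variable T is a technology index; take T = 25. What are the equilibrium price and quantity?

P* = 585, Q* = 419

With T = 25, supply is Qs = 185 + 0.4P.
The market clears where 1735.25 - 2.25P = 185 + 0.4P. Rearranging, 2.65P = 1550.25, hence P* = 585.
Then Q* = 1735.25 - 2.25(585) = 419.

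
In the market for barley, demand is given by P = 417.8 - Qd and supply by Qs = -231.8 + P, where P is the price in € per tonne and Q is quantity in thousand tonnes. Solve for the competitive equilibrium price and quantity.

Rewriting in direct form: Qd = 417.8 - P.
At equilibrium Qd = Qs, so 417.8 - P = -231.8 + P; collecting terms, 649.6 = 2P and P* = 324.8.
Then Q* = 417.8 - 324.8 = 93.

P* = 324.8, Q* = 93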